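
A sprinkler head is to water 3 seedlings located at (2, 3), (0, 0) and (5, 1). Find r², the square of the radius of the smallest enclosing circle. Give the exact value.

6.5

Call the three points A, B, C in the order given.
Side lengths²: AB² = 13, AC² = 13, BC² = 26.
Since BC² = 26 ≥ 13 + 13 = 26, the angle opposite BC is not acute, so the smallest enclosing circle has BC as diameter.
Centre = midpoint of BC = (2.5, 0.5), r² = 26/4 = 6.5.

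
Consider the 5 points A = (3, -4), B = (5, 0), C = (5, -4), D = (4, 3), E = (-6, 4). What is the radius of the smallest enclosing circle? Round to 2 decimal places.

The farthest pair is C–E with squared distance 185. The circle on this segment as diameter has centre (-0.5, 0) and r² = 185/4 = 46.25.
Check A: distance² to centre = 28.25 ≤ 46.25, so it lies inside.
All remaining points lie in this disk, and no smaller disk contains both endpoints, so this is the minimum enclosing circle.
r = √(46.25) ≈ 6.80.

6.80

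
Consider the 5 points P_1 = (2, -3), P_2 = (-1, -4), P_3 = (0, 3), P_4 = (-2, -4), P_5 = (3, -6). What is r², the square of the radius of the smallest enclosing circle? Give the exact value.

22.5

The farthest pair is P_3–P_5 with squared distance 90. The circle on this segment as diameter has centre (1.5, -1.5) and r² = 90/4 = 22.5.
Check P_1: distance² to centre = 2.5 ≤ 22.5, so it lies inside.
All remaining points lie in this disk, and no smaller disk contains both endpoints, so this is the minimum enclosing circle.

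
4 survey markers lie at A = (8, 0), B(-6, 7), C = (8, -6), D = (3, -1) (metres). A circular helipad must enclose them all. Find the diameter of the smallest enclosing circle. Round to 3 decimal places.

19.105

By Welzl's lemma the MEC is supported by two points (diametrically opposite) or three points (on a circumcircle).
The farthest pair is B–C with squared distance 365. The circle on this segment as diameter has centre (1, 0.5) and r² = 365/4 = 91.25.
Check A: distance² to centre = 49.25 ≤ 91.25, so it lies inside.
All remaining points lie in this disk, and no smaller disk contains both endpoints, so this is the minimum enclosing circle.
Diameter = 2r = 2√(91.25) ≈ 19.105.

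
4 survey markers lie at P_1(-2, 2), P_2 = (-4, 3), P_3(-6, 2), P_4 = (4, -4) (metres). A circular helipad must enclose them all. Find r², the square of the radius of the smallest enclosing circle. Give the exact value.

By Welzl's lemma the MEC is supported by two points (diametrically opposite) or three points (on a circumcircle).
The farthest pair is P_3–P_4 with squared distance 136. The circle on this segment as diameter has centre (-1, -1) and r² = 136/4 = 34.
Check P_1: distance² to centre = 10 ≤ 34, so it lies inside.
All remaining points lie in this disk, and no smaller disk contains both endpoints, so this is the minimum enclosing circle.

34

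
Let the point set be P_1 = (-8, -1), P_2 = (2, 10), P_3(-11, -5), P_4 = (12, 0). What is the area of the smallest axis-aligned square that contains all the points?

The bounding box has width 23 and height 15.
An axis-aligned square enclosing the set must have side ≥ max(width, height).
So the minimum side is max(23, 15) = 23.
Area = 23² = 529.

529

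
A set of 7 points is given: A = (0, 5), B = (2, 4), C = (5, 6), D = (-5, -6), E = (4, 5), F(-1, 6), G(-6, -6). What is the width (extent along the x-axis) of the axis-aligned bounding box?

11

max x = 5, min x = -6, so width = 11.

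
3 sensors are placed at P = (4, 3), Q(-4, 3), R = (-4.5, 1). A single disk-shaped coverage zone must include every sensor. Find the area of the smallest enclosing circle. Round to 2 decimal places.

Side lengths²: PQ² = 64, PR² = 76.25, QR² = 4.25.
Since PR² = 76.25 ≥ 64 + 4.25 = 68.25, the angle opposite PR is not acute, so the smallest enclosing circle has PR as diameter.
Centre = midpoint of PR = (-0.25, 2), r² = 76.25/4 = 19.0625.
Area = π·r² = π·19.0625 ≈ 59.89.

59.89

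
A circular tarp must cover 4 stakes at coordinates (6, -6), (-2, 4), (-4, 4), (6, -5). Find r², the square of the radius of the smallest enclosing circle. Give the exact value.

The farthest pair is (6, -6)–(-4, 4) with squared distance 200. The circle on this segment as diameter has centre (1, -1) and r² = 200/4 = 50.
Check (-2, 4): distance² to centre = 34 ≤ 50, so it lies inside.
All remaining points lie in this disk, and no smaller disk contains both endpoints, so this is the minimum enclosing circle.

50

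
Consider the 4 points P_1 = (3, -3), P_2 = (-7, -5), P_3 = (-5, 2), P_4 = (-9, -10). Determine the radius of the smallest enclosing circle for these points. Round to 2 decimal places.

7.15

A smallest enclosing disk is always determined by at most three of the input points on its boundary.
The minimum enclosing circle is determined by three boundary points: P_1, P_3, P_4.
Their circumcentre is (-223/58, -293/58) with r² = 85885/1682.
The farthest remaining point P_2 is at distance² 16749/1682 ≤ 85885/1682.
r = √(85885/1682) ≈ 7.15.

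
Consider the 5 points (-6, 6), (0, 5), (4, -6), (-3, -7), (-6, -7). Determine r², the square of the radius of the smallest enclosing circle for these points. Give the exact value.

A smallest enclosing disk is always determined by at most three of the input points on its boundary.
The minimum enclosing circle is determined by three boundary points: (-6, 6), (4, -6), (-6, -7).
Their circumcentre is (-1.6, -0.5) with r² = 61.61.
The farthest remaining point (-3, -7) is at distance² 44.21 ≤ 61.61.

61.61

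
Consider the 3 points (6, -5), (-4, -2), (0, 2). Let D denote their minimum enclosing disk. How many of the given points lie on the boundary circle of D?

3

Call the three points A, B, C in the order given.
Side lengths²: AB² = 109, AC² = 85, BC² = 32.
Since AB² = 109 < 85 + 32 = 117, the triangle is acute, so the smallest enclosing circle is the circumcircle.
Circumcentre = (29/26, -81/26), r² = 9265/338.
The points at distance exactly r from the centre are (6, -5), (-4, -2), (0, 2) — 3 points.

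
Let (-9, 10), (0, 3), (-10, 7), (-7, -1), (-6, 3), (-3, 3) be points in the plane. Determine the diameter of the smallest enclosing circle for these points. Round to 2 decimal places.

12.09

The minimum enclosing circle is determined by three boundary points: (-9, 10), (0, 3), (-7, -1).
Their circumcentre is (-195/34, 167/34) with r² = 21125/578.
The farthest remaining point (-10, 7) is at distance² 13033/578 ≤ 21125/578.
Diameter = 2r = 2√(21125/578) ≈ 12.09.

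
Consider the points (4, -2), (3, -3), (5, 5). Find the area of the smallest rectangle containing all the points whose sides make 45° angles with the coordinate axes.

30

In coordinates u = x + y, v = x − y the rectangle is axis-aligned; the map (x,y)→(u,v) scales areas by 2.
u-values: 2, 0, 10; range = 10 − 0 = 10.
v-values: 6, 6, 0; range = 6 − 0 = 6.
Area = (10 × 6) / 2 = 30.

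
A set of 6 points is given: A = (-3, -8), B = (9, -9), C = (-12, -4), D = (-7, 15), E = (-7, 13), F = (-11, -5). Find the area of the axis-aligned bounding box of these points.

x ranges over [-12, 9], width 21.
y ranges over [-9, 15], height 24.
Area = 21 × 24 = 504.

504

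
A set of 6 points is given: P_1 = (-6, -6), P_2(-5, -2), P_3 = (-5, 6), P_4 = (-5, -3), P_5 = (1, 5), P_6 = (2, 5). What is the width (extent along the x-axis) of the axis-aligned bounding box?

8

max x = 2, min x = -6, so width = 8.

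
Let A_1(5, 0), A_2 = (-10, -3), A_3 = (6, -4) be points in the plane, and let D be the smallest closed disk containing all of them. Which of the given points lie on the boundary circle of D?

Side lengths²: A_1A_2² = 234, A_1A_3² = 17, A_2A_3² = 257.
Since A_2A_3² = 257 ≥ 234 + 17 = 251, the angle opposite A_2A_3 is not acute, so the smallest enclosing circle has A_2A_3 as diameter.
Centre = midpoint of A_2A_3 = (-2, -3.5), r² = 257/4 = 64.25.
The points at distance exactly r from the centre are A_2, A_3 — 2 points.

A_2, A_3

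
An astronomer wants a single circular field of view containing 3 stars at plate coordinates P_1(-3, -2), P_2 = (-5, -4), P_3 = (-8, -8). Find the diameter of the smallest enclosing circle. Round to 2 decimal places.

7.81

Side lengths²: P_1P_2² = 8, P_1P_3² = 61, P_2P_3² = 25.
Since P_1P_3² = 61 ≥ 25 + 8 = 33, the angle opposite P_1P_3 is not acute, so the smallest enclosing circle has P_1P_3 as diameter.
Centre = midpoint of P_1P_3 = (-5.5, -5), r² = 61/4 = 15.25.
Diameter = 2r = 2√(15.25) ≈ 7.81.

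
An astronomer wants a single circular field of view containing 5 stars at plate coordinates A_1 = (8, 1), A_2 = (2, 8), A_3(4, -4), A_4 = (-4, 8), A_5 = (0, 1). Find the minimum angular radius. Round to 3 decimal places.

By Welzl's lemma the MEC is supported by two points (diametrically opposite) or three points (on a circumcircle).
The minimum enclosing circle is determined by three boundary points: A_1, A_3, A_4.
Their circumcentre is (39/44, 57/22) with r² = 102869/1936.
The farthest remaining point A_2 is at distance² 59045/1936 ≤ 102869/1936.
r = √(102869/1936) ≈ 7.289.

7.289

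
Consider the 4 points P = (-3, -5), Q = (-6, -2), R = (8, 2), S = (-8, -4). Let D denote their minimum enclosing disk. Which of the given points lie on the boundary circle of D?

R, S

A smallest enclosing disk is always determined by at most three of the input points on its boundary.
The farthest pair is R–S with squared distance 292. The circle on this segment as diameter has centre (0, -1) and r² = 292/4 = 73.
Check P: distance² to centre = 25 ≤ 73, so it lies inside.
All remaining points lie in this disk, and no smaller disk contains both endpoints, so this is the minimum enclosing circle.
The points at distance exactly r from the centre are R, S — 2 points.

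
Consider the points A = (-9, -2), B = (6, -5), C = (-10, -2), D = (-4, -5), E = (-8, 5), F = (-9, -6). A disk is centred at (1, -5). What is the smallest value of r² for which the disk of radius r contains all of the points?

181

The required radius is the distance from (1, -5) to the farthest point.
Squared distances: 109, 25, 130, 25, 181, 101.
Maximum is 181, attained at E.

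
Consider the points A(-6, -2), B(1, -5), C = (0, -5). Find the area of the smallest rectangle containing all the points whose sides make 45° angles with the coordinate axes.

In coordinates u = x + y, v = x − y the rectangle is axis-aligned; the map (x,y)→(u,v) scales areas by 2.
u-values: -8, -4, -5; range = -4 − (-8) = 4.
v-values: -4, 6, 5; range = 6 − (-4) = 10.
Area = (4 × 10) / 2 = 20.

20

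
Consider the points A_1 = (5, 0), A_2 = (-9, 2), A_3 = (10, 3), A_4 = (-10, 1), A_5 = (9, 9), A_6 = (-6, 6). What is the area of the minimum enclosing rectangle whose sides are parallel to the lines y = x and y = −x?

256.5

In coordinates u = x + y, v = x − y the rectangle is axis-aligned; the map (x,y)→(u,v) scales areas by 2.
u-values: 5, -7, 13, -9, 18, 0; range = 18 − (-9) = 27.
v-values: 5, -11, 7, -11, 0, -12; range = 7 − (-12) = 19.
Area = (27 × 19) / 2 = 256.5.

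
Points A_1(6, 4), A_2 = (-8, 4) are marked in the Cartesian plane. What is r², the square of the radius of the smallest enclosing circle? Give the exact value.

The smallest circle enclosing two points has them as diameter endpoints.
Centre = midpoint = (-1, 4); r² = |A_1A_2|²/4 = 196/4 = 49.

49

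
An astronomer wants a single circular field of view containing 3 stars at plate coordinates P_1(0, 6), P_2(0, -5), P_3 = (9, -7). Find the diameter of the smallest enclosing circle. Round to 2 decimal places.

15.81

Side lengths²: P_1P_2² = 121, P_1P_3² = 250, P_2P_3² = 85.
Since P_1P_3² = 250 ≥ 121 + 85 = 206, the angle opposite P_1P_3 is not acute, so the smallest enclosing circle has P_1P_3 as diameter.
Centre = midpoint of P_1P_3 = (4.5, -0.5), r² = 250/4 = 62.5.
Diameter = 2r = 2√(62.5) ≈ 15.81.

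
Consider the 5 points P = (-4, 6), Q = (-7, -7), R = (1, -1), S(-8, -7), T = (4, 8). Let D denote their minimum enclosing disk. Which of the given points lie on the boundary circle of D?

The minimum enclosing circle of a finite set is fixed by two of the points (as a diameter) or three (as a circumcircle).
The farthest pair is S–T with squared distance 369. The circle on this segment as diameter has centre (-2, 0.5) and r² = 369/4 = 92.25.
Check P: distance² to centre = 34.25 ≤ 92.25, so it lies inside.
All remaining points lie in this disk, and no smaller disk contains both endpoints, so this is the minimum enclosing circle.
The points at distance exactly r from the centre are S, T — 2 points.

S, T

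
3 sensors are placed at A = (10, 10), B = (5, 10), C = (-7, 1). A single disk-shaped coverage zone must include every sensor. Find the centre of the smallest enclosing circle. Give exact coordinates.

Side lengths²: AB² = 25, AC² = 370, BC² = 225.
Since AC² = 370 ≥ 225 + 25 = 250, the angle opposite AC is not acute, so the smallest enclosing circle has AC as diameter.
Centre = midpoint of AC = (1.5, 5.5), r² = 370/4 = 92.5.
Centre = (1.5, 5.5).

(1.5, 5.5)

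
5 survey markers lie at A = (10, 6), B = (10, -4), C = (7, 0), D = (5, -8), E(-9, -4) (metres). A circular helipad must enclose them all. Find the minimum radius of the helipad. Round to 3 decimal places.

The farthest pair is A–E with squared distance 461. The circle on this segment as diameter has centre (0.5, 1) and r² = 461/4 = 115.25.
Check B: distance² to centre = 115.25 ≤ 115.25, so it lies inside.
All remaining points lie in this disk, and no smaller disk contains both endpoints, so this is the minimum enclosing circle.
r = √(115.25) ≈ 10.735.

10.735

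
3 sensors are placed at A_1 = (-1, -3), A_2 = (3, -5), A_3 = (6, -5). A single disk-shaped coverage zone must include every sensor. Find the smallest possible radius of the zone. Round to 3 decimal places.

Side lengths²: A_1A_2² = 20, A_1A_3² = 53, A_2A_3² = 9.
Since A_1A_3² = 53 ≥ 20 + 9 = 29, the angle opposite A_1A_3 is not acute, so the smallest enclosing circle has A_1A_3 as diameter.
Centre = midpoint of A_1A_3 = (2.5, -4), r² = 53/4 = 13.25.
r = √(13.25) ≈ 3.640.

3.640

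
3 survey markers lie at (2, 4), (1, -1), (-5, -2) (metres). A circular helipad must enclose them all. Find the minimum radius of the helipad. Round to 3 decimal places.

Call the three points A, B, C in the order given.
Side lengths²: AB² = 26, AC² = 85, BC² = 37.
Since AC² = 85 ≥ 37 + 26 = 63, the angle opposite AC is not acute, so the smallest enclosing circle has AC as diameter.
Centre = midpoint of AC = (-1.5, 1), r² = 85/4 = 21.25.
r = √(21.25) ≈ 4.610.

4.610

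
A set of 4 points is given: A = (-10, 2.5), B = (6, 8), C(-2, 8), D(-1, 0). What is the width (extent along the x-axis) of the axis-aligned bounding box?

max x = 6, min x = -10, so width = 16.

16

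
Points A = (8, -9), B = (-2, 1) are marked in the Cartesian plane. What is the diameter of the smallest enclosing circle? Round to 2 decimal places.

The smallest circle enclosing two points has them as diameter endpoints.
Centre = midpoint = (3, -4); r² = |AB|²/4 = 200/4 = 50.
Diameter = 2r = 2√50 ≈ 14.14.

14.14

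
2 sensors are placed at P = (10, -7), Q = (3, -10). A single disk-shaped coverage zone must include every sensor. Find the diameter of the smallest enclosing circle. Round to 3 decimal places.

7.616

The smallest circle enclosing two points has them as diameter endpoints.
Centre = midpoint = (6.5, -8.5); r² = |PQ|²/4 = 58/4 = 14.5.
Diameter = 2r = 2√(14.5) ≈ 7.616.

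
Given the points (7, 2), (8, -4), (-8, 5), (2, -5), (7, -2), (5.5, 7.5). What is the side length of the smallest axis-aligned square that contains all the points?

16

The bounding box has width 16 and height 12.5.
An axis-aligned square enclosing the set must have side ≥ max(width, height).
So the minimum side is max(16, 12.5) = 16.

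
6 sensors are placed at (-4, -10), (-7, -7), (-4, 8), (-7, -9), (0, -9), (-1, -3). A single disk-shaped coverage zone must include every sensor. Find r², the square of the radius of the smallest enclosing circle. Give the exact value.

81

The farthest pair is (-4, -10)–(-4, 8) with squared distance 324. The circle on this segment as diameter has centre (-4, -1) and r² = 324/4 = 81.
Check (-7, -7): distance² to centre = 45 ≤ 81, so it lies inside.
All remaining points lie in this disk, and no smaller disk contains both endpoints, so this is the minimum enclosing circle.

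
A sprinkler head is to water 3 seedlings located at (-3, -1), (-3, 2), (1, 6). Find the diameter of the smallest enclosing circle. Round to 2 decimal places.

Call the three points A, B, C in the order given.
Side lengths²: AB² = 9, AC² = 65, BC² = 32.
Since AC² = 65 ≥ 32 + 9 = 41, the angle opposite AC is not acute, so the smallest enclosing circle has AC as diameter.
Centre = midpoint of AC = (-1, 2.5), r² = 65/4 = 16.25.
Diameter = 2r = 2√(16.25) ≈ 8.06.

8.06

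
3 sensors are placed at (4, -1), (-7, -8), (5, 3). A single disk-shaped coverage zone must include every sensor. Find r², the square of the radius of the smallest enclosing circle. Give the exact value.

Call the three points A, B, C in the order given.
Side lengths²: AB² = 170, AC² = 17, BC² = 265.
Since BC² = 265 ≥ 170 + 17 = 187, the angle opposite BC is not acute, so the smallest enclosing circle has BC as diameter.
Centre = midpoint of BC = (-1, -2.5), r² = 265/4 = 66.25.

66.25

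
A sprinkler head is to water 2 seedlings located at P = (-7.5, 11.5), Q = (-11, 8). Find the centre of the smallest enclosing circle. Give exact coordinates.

The smallest circle enclosing two points has them as diameter endpoints.
Centre = midpoint = (-9.25, 9.75); r² = |PQ|²/4 = 24.5/4 = 6.125.
Centre = (-9.25, 9.75).

(-9.25, 9.75)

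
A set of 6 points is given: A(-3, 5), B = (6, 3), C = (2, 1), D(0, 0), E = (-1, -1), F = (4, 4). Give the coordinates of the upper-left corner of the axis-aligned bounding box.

x-range [-3, 6], y-range [-1, 5].
The upper-left corner is (-3, 5).

(-3, 5)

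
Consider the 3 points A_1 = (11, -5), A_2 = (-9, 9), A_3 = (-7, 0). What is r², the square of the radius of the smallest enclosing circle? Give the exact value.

Side lengths²: A_1A_2² = 596, A_1A_3² = 349, A_2A_3² = 85.
Since A_1A_2² = 596 ≥ 349 + 85 = 434, the angle opposite A_1A_2 is not acute, so the smallest enclosing circle has A_1A_2 as diameter.
Centre = midpoint of A_1A_2 = (1, 2), r² = 596/4 = 149.

149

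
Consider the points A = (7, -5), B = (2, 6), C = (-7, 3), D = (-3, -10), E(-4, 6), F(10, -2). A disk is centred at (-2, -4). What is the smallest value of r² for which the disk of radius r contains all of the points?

148

The required radius is the distance from (-2, -4) to the farthest point.
Squared distances: 82, 116, 74, 37, 104, 148.
Maximum is 148, attained at F.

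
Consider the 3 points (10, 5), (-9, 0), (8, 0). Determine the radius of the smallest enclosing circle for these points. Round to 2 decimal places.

9.82

Call the three points A, B, C in the order given.
Side lengths²: AB² = 386, AC² = 29, BC² = 289.
Since AB² = 386 ≥ 289 + 29 = 318, the angle opposite AB is not acute, so the smallest enclosing circle has AB as diameter.
Centre = midpoint of AB = (0.5, 2.5), r² = 386/4 = 96.5.
r = √(96.5) ≈ 9.82.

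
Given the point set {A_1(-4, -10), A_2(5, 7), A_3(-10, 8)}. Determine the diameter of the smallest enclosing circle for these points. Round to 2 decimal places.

20.78

Side lengths²: A_1A_2² = 370, A_1A_3² = 360, A_2A_3² = 226.
Since A_1A_2² = 370 < 360 + 226 = 586, the triangle is acute, so the smallest enclosing circle is the circumcircle.
Circumcentre = (-131/44, 15/44), r² = 104525/968.
Diameter = 2r = 2√(104525/968) ≈ 20.78.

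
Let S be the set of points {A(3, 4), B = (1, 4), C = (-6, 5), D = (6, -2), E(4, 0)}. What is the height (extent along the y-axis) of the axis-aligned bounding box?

max y = 5, min y = -2, so height = 7.

7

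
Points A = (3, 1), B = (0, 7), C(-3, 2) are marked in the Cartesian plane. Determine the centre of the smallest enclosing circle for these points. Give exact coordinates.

(7/22, 75/22)

Side lengths²: AB² = 45, AC² = 37, BC² = 34.
Since AB² = 45 < 37 + 34 = 71, the triangle is acute, so the smallest enclosing circle is the circumcircle.
Circumcentre = (7/22, 75/22), r² = 3145/242.
Centre = (7/22, 75/22).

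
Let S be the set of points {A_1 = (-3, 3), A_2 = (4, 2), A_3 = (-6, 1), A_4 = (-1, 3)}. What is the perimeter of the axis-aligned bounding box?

Width = max x − min x = 4 − (-6) = 10.
Height = max y − min y = 3 − 1 = 2.
Perimeter = 2(10 + 2) = 24.

24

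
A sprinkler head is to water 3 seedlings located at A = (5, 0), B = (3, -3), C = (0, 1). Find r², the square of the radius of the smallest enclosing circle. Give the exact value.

Side lengths²: AB² = 13, AC² = 26, BC² = 25.
Since AC² = 26 < 25 + 13 = 38, the triangle is acute, so the smallest enclosing circle is the circumcircle.
Circumcentre = (79/34, -13/34), r² = 4225/578.

4225/578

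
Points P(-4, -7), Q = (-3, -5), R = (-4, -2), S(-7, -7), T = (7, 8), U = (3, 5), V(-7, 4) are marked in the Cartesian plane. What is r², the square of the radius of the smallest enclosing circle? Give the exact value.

The farthest pair is S–T with squared distance 421. The circle on this segment as diameter has centre (0, 0.5) and r² = 421/4 = 105.25.
Check P: distance² to centre = 72.25 ≤ 105.25, so it lies inside.
All remaining points lie in this disk, and no smaller disk contains both endpoints, so this is the minimum enclosing circle.

105.25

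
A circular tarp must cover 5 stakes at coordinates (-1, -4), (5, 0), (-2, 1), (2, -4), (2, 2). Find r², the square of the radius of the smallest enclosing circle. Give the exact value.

4225/289

By Welzl's lemma the MEC is supported by two points (diametrically opposite) or three points (on a circumcircle).
The minimum enclosing circle is determined by three boundary points: (-1, -4), (5, 0), (-2, 1).
Their circumcentre is (22/17, -16/17) with r² = 4225/289.
The farthest remaining point (2, -4) is at distance² 2848/289 ≤ 4225/289.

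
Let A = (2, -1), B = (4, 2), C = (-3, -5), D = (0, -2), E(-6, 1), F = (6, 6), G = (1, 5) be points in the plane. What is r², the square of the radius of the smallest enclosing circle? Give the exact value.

85345/1682

By Welzl's lemma the MEC is supported by two points (diametrically opposite) or three points (on a circumcircle).
The minimum enclosing circle is determined by three boundary points: C, E, F.
Their circumcentre is (65/58, 47/58) with r² = 85345/1682.
The farthest remaining point G is at distance² 29549/1682 ≤ 85345/1682.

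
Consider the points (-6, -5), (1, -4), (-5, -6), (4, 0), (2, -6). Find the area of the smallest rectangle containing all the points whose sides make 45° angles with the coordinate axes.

67.5

In coordinates u = x + y, v = x − y the rectangle is axis-aligned; the map (x,y)→(u,v) scales areas by 2.
u-values: -11, -3, -11, 4, -4; range = 4 − (-11) = 15.
v-values: -1, 5, 1, 4, 8; range = 8 − (-1) = 9.
Area = (15 × 9) / 2 = 67.5.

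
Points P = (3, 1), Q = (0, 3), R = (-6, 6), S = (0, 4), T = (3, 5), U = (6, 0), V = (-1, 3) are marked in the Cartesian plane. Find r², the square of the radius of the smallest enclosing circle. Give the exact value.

45

The minimum enclosing circle of a finite set is fixed by two of the points (as a diameter) or three (as a circumcircle).
The farthest pair is R–U with squared distance 180. The circle on this segment as diameter has centre (0, 3) and r² = 180/4 = 45.
Check P: distance² to centre = 13 ≤ 45, so it lies inside.
All remaining points lie in this disk, and no smaller disk contains both endpoints, so this is the minimum enclosing circle.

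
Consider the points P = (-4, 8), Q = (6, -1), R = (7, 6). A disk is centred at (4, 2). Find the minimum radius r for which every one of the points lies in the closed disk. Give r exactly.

The required radius is the distance from (4, 2) to the farthest point.
Squared distances: 100, 13, 25.
Maximum is 100, attained at P.
r = √100 = 10.

10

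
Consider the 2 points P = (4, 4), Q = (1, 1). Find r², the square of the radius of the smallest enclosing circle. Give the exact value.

4.5

The smallest circle enclosing two points has them as diameter endpoints.
Centre = midpoint = (2.5, 2.5); r² = |PQ|²/4 = 18/4 = 4.5.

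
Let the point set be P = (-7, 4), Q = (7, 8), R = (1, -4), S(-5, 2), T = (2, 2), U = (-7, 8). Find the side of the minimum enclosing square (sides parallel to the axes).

14

The bounding box has width 14 and height 12.
An axis-aligned square enclosing the set must have side ≥ max(width, height).
So the minimum side is max(14, 12) = 14.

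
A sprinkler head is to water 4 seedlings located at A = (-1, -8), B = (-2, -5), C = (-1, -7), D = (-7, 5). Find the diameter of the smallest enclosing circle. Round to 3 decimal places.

The farthest pair is A–D with squared distance 205. The circle on this segment as diameter has centre (-4, -1.5) and r² = 205/4 = 51.25.
Check B: distance² to centre = 16.25 ≤ 51.25, so it lies inside.
All remaining points lie in this disk, and no smaller disk contains both endpoints, so this is the minimum enclosing circle.
Diameter = 2r = 2√(51.25) ≈ 14.318.

14.318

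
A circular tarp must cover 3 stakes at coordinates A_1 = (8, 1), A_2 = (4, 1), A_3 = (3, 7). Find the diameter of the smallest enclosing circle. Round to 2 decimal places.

7.81

Side lengths²: A_1A_2² = 16, A_1A_3² = 61, A_2A_3² = 37.
Since A_1A_3² = 61 ≥ 37 + 16 = 53, the angle opposite A_1A_3 is not acute, so the smallest enclosing circle has A_1A_3 as diameter.
Centre = midpoint of A_1A_3 = (5.5, 4), r² = 61/4 = 15.25.
Diameter = 2r = 2√(15.25) ≈ 7.81.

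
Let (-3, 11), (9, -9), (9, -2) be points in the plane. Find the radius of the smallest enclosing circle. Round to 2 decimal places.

11.66

Call the three points A, B, C in the order given.
Side lengths²: AB² = 544, AC² = 313, BC² = 49.
Since AB² = 544 ≥ 313 + 49 = 362, the angle opposite AB is not acute, so the smallest enclosing circle has AB as diameter.
Centre = midpoint of AB = (3, 1), r² = 544/4 = 136.
r = √136 ≈ 11.66.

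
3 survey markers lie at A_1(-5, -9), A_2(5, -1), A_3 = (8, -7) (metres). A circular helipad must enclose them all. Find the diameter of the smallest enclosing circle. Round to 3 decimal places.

Side lengths²: A_1A_2² = 164, A_1A_3² = 173, A_2A_3² = 45.
Since A_1A_3² = 173 < 164 + 45 = 209, the triangle is acute, so the smallest enclosing circle is the circumcircle.
Circumcentre = (9/7, -185/28), r² = 35465/784.
Diameter = 2r = 2√(35465/784) ≈ 13.452.

13.452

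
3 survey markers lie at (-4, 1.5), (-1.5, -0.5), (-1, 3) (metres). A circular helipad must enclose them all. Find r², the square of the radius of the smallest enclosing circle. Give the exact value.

5125/1352

Call the three points A, B, C in the order given.
Side lengths²: AB² = 10.25, AC² = 11.25, BC² = 12.5.
Since BC² = 12.5 < 11.25 + 10.25 = 21.5, the triangle is acute, so the smallest enclosing circle is the circumcircle.
Circumcentre = (-107/52, 71/52), r² = 5125/1352.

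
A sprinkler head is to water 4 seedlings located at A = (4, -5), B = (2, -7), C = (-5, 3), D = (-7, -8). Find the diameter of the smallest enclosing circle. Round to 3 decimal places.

By Welzl's lemma the MEC is supported by two points (diametrically opposite) or three points (on a circumcircle).
The minimum enclosing circle is determined by three boundary points: A, C, D.
Their circumcentre is (-111/46, -145/46) with r² = 47125/1058.
The farthest remaining point B is at distance² 36269/1058 ≤ 47125/1058.
Diameter = 2r = 2√(47125/1058) ≈ 13.348.

13.348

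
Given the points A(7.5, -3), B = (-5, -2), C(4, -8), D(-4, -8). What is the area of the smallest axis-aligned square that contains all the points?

The bounding box has width 12.5 and height 6.
An axis-aligned square enclosing the set must have side ≥ max(width, height).
So the minimum side is max(12.5, 6) = 12.5.
Area = 12.5² = 156.25.

156.25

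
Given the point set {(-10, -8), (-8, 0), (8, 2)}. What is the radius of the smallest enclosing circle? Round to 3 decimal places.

Call the three points A, B, C in the order given.
Side lengths²: AB² = 68, AC² = 424, BC² = 260.
Since AC² = 424 ≥ 260 + 68 = 328, the angle opposite AC is not acute, so the smallest enclosing circle has AC as diameter.
Centre = midpoint of AC = (-1, -3), r² = 424/4 = 106.
r = √106 ≈ 10.296.

10.296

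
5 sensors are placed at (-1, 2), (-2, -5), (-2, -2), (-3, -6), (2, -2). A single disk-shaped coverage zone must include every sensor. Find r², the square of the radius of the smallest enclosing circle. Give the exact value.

17

The minimum enclosing circle of a finite set is fixed by two of the points (as a diameter) or three (as a circumcircle).
The farthest pair is (-1, 2)–(-3, -6) with squared distance 68. The circle on this segment as diameter has centre (-2, -2) and r² = 68/4 = 17.
Check (-2, -5): distance² to centre = 9 ≤ 17, so it lies inside.
All remaining points lie in this disk, and no smaller disk contains both endpoints, so this is the minimum enclosing circle.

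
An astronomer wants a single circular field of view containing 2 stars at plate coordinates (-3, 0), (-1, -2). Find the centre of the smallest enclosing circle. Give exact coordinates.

The smallest circle enclosing two points has them as diameter endpoints.
Centre = midpoint = (-2, -1); r² = |(-3, 0)−(-1, -2)|²/4 = 8/4 = 2.
Centre = (-2, -1).

(-2, -1)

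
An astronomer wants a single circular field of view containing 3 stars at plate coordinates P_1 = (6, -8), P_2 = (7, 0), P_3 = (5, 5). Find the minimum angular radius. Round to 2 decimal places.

Side lengths²: P_1P_2² = 65, P_1P_3² = 170, P_2P_3² = 29.
Since P_1P_3² = 170 ≥ 65 + 29 = 94, the angle opposite P_1P_3 is not acute, so the smallest enclosing circle has P_1P_3 as diameter.
Centre = midpoint of P_1P_3 = (5.5, -1.5), r² = 170/4 = 42.5.
r = √(42.5) ≈ 6.52.

6.52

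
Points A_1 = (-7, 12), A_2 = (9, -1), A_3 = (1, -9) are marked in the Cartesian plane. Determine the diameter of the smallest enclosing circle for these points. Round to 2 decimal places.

Side lengths²: A_1A_2² = 425, A_1A_3² = 505, A_2A_3² = 128.
Since A_1A_3² = 505 < 425 + 128 = 553, the triangle is acute, so the smallest enclosing circle is the circumcircle.
Circumcentre = (-111/58, 111/58), r² = 214625/1682.
Diameter = 2r = 2√(214625/1682) ≈ 22.59.

22.59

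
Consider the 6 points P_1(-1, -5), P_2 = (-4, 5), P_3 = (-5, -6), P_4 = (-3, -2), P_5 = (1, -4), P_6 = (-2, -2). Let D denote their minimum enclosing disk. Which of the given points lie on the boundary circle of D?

P_2, P_3, P_5

By Welzl's lemma the MEC is supported by two points (diametrically opposite) or three points (on a circumcircle).
The minimum enclosing circle is determined by three boundary points: P_2, P_3, P_5.
Their circumcentre is (-3.46875, -0.59375) with r² = 31.572265625.
The farthest remaining point P_1 is at distance² 25.509765625 ≤ 31.572265625.
The points at distance exactly r from the centre are P_2, P_3, P_5 — 3 points.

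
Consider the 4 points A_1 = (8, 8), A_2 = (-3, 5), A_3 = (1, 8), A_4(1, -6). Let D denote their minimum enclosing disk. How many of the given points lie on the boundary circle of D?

3

By Welzl's lemma the MEC is supported by two points (diametrically opposite) or three points (on a circumcircle).
The minimum enclosing circle is determined by three boundary points: A_1, A_2, A_4.
Their circumcentre is (149/38, 49/38) with r² = 44525/722.
The farthest remaining point A_3 is at distance² 38673/722 ≤ 44525/722.
The points at distance exactly r from the centre are A_1, A_2, A_4 — 3 points.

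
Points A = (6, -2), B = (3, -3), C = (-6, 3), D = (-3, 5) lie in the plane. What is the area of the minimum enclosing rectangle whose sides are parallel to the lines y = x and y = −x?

In coordinates u = x + y, v = x − y the rectangle is axis-aligned; the map (x,y)→(u,v) scales areas by 2.
u-values: 4, 0, -3, 2; range = 4 − (-3) = 7.
v-values: 8, 6, -9, -8; range = 8 − (-9) = 17.
Area = (7 × 17) / 2 = 59.5.

59.5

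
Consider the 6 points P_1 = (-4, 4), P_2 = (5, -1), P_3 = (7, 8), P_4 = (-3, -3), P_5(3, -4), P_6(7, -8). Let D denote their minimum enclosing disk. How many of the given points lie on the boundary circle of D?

The minimum enclosing circle of a finite set is fixed by two of the points (as a diameter) or three (as a circumcircle).
The minimum enclosing circle is determined by three boundary points: P_1, P_3, P_6.
Their circumcentre is (81/22, 0) with r² = 36305/484.
The farthest remaining point P_4 is at distance² 25965/484 ≤ 36305/484.
The points at distance exactly r from the centre are P_1, P_3, P_6 — 3 points.

3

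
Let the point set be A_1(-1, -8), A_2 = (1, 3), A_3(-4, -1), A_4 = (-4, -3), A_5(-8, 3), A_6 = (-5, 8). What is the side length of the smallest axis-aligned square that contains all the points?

The bounding box has width 9 and height 16.
An axis-aligned square enclosing the set must have side ≥ max(width, height).
So the minimum side is max(9, 16) = 16.

16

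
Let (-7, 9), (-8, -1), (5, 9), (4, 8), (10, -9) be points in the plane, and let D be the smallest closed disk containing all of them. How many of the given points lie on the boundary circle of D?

2

The minimum enclosing circle of a finite set is fixed by two of the points (as a diameter) or three (as a circumcircle).
The farthest pair is (-7, 9)–(10, -9) with squared distance 613. The circle on this segment as diameter has centre (1.5, 0) and r² = 613/4 = 153.25.
Check (-8, -1): distance² to centre = 91.25 ≤ 153.25, so it lies inside.
All remaining points lie in this disk, and no smaller disk contains both endpoints, so this is the minimum enclosing circle.
The points at distance exactly r from the centre are (-7, 9), (10, -9) — 2 points.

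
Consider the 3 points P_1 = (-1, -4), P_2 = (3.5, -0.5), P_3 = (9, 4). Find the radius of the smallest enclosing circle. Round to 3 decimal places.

Side lengths²: P_1P_2² = 32.5, P_1P_3² = 164, P_2P_3² = 50.5.
Since P_1P_3² = 164 ≥ 50.5 + 32.5 = 83, the angle opposite P_1P_3 is not acute, so the smallest enclosing circle has P_1P_3 as diameter.
Centre = midpoint of P_1P_3 = (4, 0), r² = 164/4 = 41.
r = √41 ≈ 6.403.

6.403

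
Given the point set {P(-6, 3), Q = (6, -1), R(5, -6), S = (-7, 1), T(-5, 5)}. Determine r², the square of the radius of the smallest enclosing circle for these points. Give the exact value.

55.25

By Welzl's lemma the MEC is supported by two points (diametrically opposite) or three points (on a circumcircle).
The farthest pair is R–T with squared distance 221. The circle on this segment as diameter has centre (0, -0.5) and r² = 221/4 = 55.25.
Check P: distance² to centre = 48.25 ≤ 55.25, so it lies inside.
All remaining points lie in this disk, and no smaller disk contains both endpoints, so this is the minimum enclosing circle.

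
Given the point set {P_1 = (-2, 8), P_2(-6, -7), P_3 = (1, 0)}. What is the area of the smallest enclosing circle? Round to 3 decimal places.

189.281

Side lengths²: P_1P_2² = 241, P_1P_3² = 73, P_2P_3² = 98.
Since P_1P_2² = 241 ≥ 98 + 73 = 171, the angle opposite P_1P_2 is not acute, so the smallest enclosing circle has P_1P_2 as diameter.
Centre = midpoint of P_1P_2 = (-4, 0.5), r² = 241/4 = 60.25.
Area = π·r² = π·60.25 ≈ 189.281.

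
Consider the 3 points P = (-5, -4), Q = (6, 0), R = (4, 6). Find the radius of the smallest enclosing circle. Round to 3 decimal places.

6.727

Side lengths²: PQ² = 137, PR² = 181, QR² = 40.
Since PR² = 181 ≥ 137 + 40 = 177, the angle opposite PR is not acute, so the smallest enclosing circle has PR as diameter.
Centre = midpoint of PR = (-0.5, 1), r² = 181/4 = 45.25.
r = √(45.25) ≈ 6.727.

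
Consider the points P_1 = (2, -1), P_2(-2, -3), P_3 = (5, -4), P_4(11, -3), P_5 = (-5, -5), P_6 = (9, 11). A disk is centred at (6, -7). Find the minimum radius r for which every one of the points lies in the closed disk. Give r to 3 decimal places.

18.248

The required radius is the distance from (6, -7) to the farthest point.
Squared distances: 52, 80, 10, 41, 125, 333.
Maximum is 333, attained at P_6.
r = √333 ≈ 18.248.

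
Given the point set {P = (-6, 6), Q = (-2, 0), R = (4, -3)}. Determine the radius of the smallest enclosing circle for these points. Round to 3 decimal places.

6.727

Side lengths²: PQ² = 52, PR² = 181, QR² = 45.
Since PR² = 181 ≥ 52 + 45 = 97, the angle opposite PR is not acute, so the smallest enclosing circle has PR as diameter.
Centre = midpoint of PR = (-1, 1.5), r² = 181/4 = 45.25.
r = √(45.25) ≈ 6.727.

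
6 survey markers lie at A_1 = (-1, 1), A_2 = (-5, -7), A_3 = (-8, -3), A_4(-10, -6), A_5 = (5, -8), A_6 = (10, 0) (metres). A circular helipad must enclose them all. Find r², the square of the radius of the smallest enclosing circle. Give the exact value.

By Welzl's lemma the MEC is supported by two points (diametrically opposite) or three points (on a circumcircle).
The farthest pair is A_4–A_6 with squared distance 436. The circle on this segment as diameter has centre (0, -3) and r² = 436/4 = 109.
Check A_1: distance² to centre = 17 ≤ 109, so it lies inside.
All remaining points lie in this disk, and no smaller disk contains both endpoints, so this is the minimum enclosing circle.

109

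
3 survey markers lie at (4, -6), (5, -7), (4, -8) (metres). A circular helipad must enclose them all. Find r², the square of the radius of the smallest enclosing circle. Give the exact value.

Call the three points A, B, C in the order given.
Side lengths²: AB² = 2, AC² = 4, BC² = 2.
Since AC² = 4 ≥ 2 + 2 = 4, the angle opposite AC is not acute, so the smallest enclosing circle has AC as diameter.
Centre = midpoint of AC = (4, -7), r² = 4/4 = 1.

1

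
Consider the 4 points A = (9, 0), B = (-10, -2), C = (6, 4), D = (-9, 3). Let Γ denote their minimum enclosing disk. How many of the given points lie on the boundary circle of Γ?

2

By Welzl's lemma the MEC is supported by two points (diametrically opposite) or three points (on a circumcircle).
The farthest pair is A–B with squared distance 365. The circle on this segment as diameter has centre (-0.5, -1) and r² = 365/4 = 91.25.
Check C: distance² to centre = 67.25 ≤ 91.25, so it lies inside.
All remaining points lie in this disk, and no smaller disk contains both endpoints, so this is the minimum enclosing circle.
The points at distance exactly r from the centre are A, B — 2 points.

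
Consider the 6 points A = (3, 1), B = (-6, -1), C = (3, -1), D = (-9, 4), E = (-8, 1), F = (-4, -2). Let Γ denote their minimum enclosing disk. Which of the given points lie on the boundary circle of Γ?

C, D

A smallest enclosing disk is always determined by at most three of the input points on its boundary.
The farthest pair is C–D with squared distance 169. The circle on this segment as diameter has centre (-3, 1.5) and r² = 169/4 = 42.25.
Check A: distance² to centre = 36.25 ≤ 42.25, so it lies inside.
All remaining points lie in this disk, and no smaller disk contains both endpoints, so this is the minimum enclosing circle.
The points at distance exactly r from the centre are C, D — 2 points.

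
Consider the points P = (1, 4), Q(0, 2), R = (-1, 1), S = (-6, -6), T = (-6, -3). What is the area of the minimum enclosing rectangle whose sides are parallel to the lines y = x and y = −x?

In coordinates u = x + y, v = x − y the rectangle is axis-aligned; the map (x,y)→(u,v) scales areas by 2.
u-values: 5, 2, 0, -12, -9; range = 5 − (-12) = 17.
v-values: -3, -2, -2, 0, -3; range = 0 − (-3) = 3.
Area = (17 × 3) / 2 = 25.5.

25.5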